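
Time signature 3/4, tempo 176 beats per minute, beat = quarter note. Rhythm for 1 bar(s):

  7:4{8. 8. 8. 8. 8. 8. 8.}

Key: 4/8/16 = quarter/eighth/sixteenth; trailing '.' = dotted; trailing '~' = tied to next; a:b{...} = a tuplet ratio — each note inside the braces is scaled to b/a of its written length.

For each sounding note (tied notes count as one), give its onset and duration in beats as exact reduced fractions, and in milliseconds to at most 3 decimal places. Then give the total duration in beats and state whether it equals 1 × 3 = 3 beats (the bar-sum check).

1) 0.0ms=0b +146.104ms=3/7b
2) 146.104ms=3/7b +146.104ms=3/7b
3) 292.208ms=6/7b +146.104ms=3/7b
4) 438.312ms=9/7b +146.104ms=3/7b
5) 584.416ms=12/7b +146.104ms=3/7b
6) 730.519ms=15/7b +146.104ms=3/7b
7) 876.623ms=18/7b +146.104ms=3/7b
Σ=3b of 3 (176bpm 3/4) — PASS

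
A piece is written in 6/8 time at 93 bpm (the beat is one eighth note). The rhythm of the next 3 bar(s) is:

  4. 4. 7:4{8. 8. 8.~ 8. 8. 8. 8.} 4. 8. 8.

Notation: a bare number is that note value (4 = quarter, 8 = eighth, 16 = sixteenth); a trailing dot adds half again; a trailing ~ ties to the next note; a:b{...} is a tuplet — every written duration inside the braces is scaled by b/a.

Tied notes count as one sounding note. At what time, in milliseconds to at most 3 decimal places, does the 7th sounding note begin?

note 7 onset = 72/7b = 6635.945ms

1. 0.0ms @ 0 + 1935.484ms (3)
2. 1935.484ms @ 3 + 1935.484ms (3)
3. 3870.968ms @ 6 + 552.995ms (6/7)
4. 4423.963ms @ 48/7 + 552.995ms (6/7)
5. 4976.959ms @ 54/7 + 1105.991ms (12/7)
6. 6082.949ms @ 66/7 + 552.995ms (6/7)
7. 6635.945ms @ 72/7 + 552.995ms (6/7)
8. 7188.94ms @ 78/7 + 552.995ms (6/7)
9. 7741.935ms @ 12 + 1935.484ms (3)
10. 9677.419ms @ 15 + 967.742ms (3/2)
11. 10645.161ms @ 33/2 + 967.742ms (3/2)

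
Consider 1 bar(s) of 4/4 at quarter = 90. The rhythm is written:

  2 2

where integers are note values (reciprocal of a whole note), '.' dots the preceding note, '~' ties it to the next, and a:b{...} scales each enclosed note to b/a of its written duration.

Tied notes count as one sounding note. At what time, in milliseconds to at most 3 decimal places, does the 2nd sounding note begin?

note 2 onset = 2b = 1333.333ms

1. 0.0ms @ 0 + 1333.333ms (2)
2. 1333.333ms @ 2 + 1333.333ms (2)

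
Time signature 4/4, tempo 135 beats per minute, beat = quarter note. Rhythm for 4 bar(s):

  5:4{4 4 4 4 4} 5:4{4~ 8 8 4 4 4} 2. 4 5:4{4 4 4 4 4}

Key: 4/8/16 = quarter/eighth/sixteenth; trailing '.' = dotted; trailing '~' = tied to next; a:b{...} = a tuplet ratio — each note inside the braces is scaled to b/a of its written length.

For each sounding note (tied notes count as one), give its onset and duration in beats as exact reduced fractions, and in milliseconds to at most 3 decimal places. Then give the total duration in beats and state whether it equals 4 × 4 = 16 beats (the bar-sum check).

1) 0.0ms=0b +355.556ms=4/5b
2) 355.556ms=4/5b +355.556ms=4/5b
3) 711.111ms=8/5b +355.556ms=4/5b
4) 1066.667ms=12/5b +355.556ms=4/5b
5) 1422.222ms=16/5b +355.556ms=4/5b
6) 1777.778ms=4b +533.333ms=6/5b
7) 2311.111ms=26/5b +177.778ms=2/5b
8) 2488.889ms=28/5b +355.556ms=4/5b
9) 2844.444ms=32/5b +355.556ms=4/5b
10) 3200.0ms=36/5b +355.556ms=4/5b
11) 3555.556ms=8b +1333.333ms=3b
12) 4888.889ms=11b +444.444ms=1b
13) 5333.333ms=12b +355.556ms=4/5b
14) 5688.889ms=64/5b +355.556ms=4/5b
15) 6044.444ms=68/5b +355.556ms=4/5b
16) 6400.0ms=72/5b +355.556ms=4/5b
17) 6755.556ms=76/5b +355.556ms=4/5b
Σ=16b of 16 (135bpm 4/4) — PASS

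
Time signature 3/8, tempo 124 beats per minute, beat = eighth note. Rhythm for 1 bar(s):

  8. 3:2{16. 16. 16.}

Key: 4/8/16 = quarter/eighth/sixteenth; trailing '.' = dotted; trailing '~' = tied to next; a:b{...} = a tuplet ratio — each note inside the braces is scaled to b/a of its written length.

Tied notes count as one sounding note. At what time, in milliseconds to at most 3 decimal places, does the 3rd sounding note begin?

note 3 onset = 2b = 967.742ms

1. 0.0ms @ 0 + 725.806ms (3/2)
2. 725.806ms @ 3/2 + 241.935ms (1/2)
3. 967.742ms @ 2 + 241.935ms (1/2)
4. 1209.677ms @ 5/2 + 241.935ms (1/2)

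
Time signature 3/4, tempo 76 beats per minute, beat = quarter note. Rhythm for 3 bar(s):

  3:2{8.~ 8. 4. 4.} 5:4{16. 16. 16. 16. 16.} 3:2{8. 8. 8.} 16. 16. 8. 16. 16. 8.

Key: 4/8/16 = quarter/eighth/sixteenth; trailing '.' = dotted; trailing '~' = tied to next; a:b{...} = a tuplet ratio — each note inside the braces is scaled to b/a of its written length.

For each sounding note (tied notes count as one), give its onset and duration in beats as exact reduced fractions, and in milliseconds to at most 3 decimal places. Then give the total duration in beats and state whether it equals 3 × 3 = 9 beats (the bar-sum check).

1) 0.0ms=0b +789.474ms=1b
2) 789.474ms=1b +789.474ms=1b
3) 1578.947ms=2b +789.474ms=1b
4) 2368.421ms=3b +236.842ms=3/10b
5) 2605.263ms=33/10b +236.842ms=3/10b
6) 2842.105ms=18/5b +236.842ms=3/10b
7) 3078.947ms=39/10b +236.842ms=3/10b
8) 3315.789ms=21/5b +236.842ms=3/10b
9) 3552.632ms=9/2b +394.737ms=1/2b
10) 3947.368ms=5b +394.737ms=1/2b
11) 4342.105ms=11/2b +394.737ms=1/2b
12) 4736.842ms=6b +296.053ms=3/8b
13) 5032.895ms=51/8b +296.053ms=3/8b
14) 5328.947ms=27/4b +592.105ms=3/4b
15) 5921.053ms=15/2b +296.053ms=3/8b
16) 6217.105ms=63/8b +296.053ms=3/8b
17) 6513.158ms=33/4b +592.105ms=3/4b
Σ=9b of 9 (76bpm 3/4) — PASS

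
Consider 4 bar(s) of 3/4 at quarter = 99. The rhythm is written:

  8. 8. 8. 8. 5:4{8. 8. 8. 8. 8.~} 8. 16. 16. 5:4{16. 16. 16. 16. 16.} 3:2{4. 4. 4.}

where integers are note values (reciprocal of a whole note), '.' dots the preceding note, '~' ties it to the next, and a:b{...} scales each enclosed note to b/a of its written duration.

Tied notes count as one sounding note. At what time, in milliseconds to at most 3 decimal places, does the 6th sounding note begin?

note 6 onset = 18/5b = 2181.818ms

1. 0.0ms @ 0 + 454.545ms (3/4)
2. 454.545ms @ 3/4 + 454.545ms (3/4)
3. 909.091ms @ 3/2 + 454.545ms (3/4)
4. 1363.636ms @ 9/4 + 454.545ms (3/4)
5. 1818.182ms @ 3 + 363.636ms (3/5)
6. 2181.818ms @ 18/5 + 363.636ms (3/5)
7. 2545.455ms @ 21/5 + 363.636ms (3/5)
8. 2909.091ms @ 24/5 + 363.636ms (3/5)
9. 3272.727ms @ 27/5 + 818.182ms (27/20)
10. 4090.909ms @ 27/4 + 227.273ms (3/8)
11. 4318.182ms @ 57/8 + 227.273ms (3/8)
12. 4545.455ms @ 15/2 + 181.818ms (3/10)
13. 4727.273ms @ 39/5 + 181.818ms (3/10)
14. 4909.091ms @ 81/10 + 181.818ms (3/10)
15. 5090.909ms @ 42/5 + 181.818ms (3/10)
16. 5272.727ms @ 87/10 + 181.818ms (3/10)
17. 5454.545ms @ 9 + 606.061ms (1)
18. 6060.606ms @ 10 + 606.061ms (1)
19. 6666.667ms @ 11 + 606.061ms (1)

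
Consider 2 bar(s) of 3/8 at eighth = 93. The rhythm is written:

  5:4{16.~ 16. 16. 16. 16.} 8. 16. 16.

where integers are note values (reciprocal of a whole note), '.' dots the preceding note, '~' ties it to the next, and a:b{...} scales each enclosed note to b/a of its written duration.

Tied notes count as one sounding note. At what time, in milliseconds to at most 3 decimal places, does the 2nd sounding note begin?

1. 0.0ms @ 0 + 774.194ms (6/5)
2. 774.194ms @ 6/5 + 387.097ms (3/5)
3. 1161.29ms @ 9/5 + 387.097ms (3/5)
4. 1548.387ms @ 12/5 + 387.097ms (3/5)
5. 1935.484ms @ 3 + 967.742ms (3/2)
6. 2903.226ms @ 9/2 + 483.871ms (3/4)
7. 3387.097ms @ 21/4 + 483.871ms (3/4)

note 2 onset = 6/5b = 774.194ms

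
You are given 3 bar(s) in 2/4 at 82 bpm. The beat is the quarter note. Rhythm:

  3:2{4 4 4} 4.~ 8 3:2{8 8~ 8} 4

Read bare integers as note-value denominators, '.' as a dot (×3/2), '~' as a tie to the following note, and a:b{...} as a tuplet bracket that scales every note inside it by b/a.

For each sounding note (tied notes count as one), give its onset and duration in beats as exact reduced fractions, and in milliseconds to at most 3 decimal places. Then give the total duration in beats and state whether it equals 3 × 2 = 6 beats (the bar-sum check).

1) 0.0ms=0b +487.805ms=2/3b
2) 487.805ms=2/3b +487.805ms=2/3b
3) 975.61ms=4/3b +487.805ms=2/3b
4) 1463.415ms=2b +1463.415ms=2b
5) 2926.829ms=4b +243.902ms=1/3b
6) 3170.732ms=13/3b +487.805ms=2/3b
7) 3658.537ms=5b +731.707ms=1b
Σ=6b of 6 (82bpm 2/4) — PASS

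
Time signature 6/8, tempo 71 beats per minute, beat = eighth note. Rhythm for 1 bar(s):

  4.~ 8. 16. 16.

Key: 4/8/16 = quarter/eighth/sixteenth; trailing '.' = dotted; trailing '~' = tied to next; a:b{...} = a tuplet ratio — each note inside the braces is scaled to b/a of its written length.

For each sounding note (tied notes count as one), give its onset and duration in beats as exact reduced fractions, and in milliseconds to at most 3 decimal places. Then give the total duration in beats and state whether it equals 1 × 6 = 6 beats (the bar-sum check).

1) 0.0ms=0b +3802.817ms=9/2b
2) 3802.817ms=9/2b +633.803ms=3/4b
3) 4436.62ms=21/4b +633.803ms=3/4b
Σ=6b of 6 (71bpm 6/8) — PASS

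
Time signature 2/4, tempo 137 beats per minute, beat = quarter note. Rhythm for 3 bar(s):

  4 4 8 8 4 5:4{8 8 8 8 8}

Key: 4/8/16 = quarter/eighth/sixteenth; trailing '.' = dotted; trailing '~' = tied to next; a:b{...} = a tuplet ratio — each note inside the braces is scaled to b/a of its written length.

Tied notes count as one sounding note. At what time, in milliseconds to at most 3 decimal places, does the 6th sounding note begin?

note 6 onset = 4b = 1751.825ms

1. 0.0ms @ 0 + 437.956ms (1)
2. 437.956ms @ 1 + 437.956ms (1)
3. 875.912ms @ 2 + 218.978ms (1/2)
4. 1094.891ms @ 5/2 + 218.978ms (1/2)
5. 1313.869ms @ 3 + 437.956ms (1)
6. 1751.825ms @ 4 + 175.182ms (2/5)
7. 1927.007ms @ 22/5 + 175.182ms (2/5)
8. 2102.19ms @ 24/5 + 175.182ms (2/5)
9. 2277.372ms @ 26/5 + 175.182ms (2/5)
10. 2452.555ms @ 28/5 + 175.182ms (2/5)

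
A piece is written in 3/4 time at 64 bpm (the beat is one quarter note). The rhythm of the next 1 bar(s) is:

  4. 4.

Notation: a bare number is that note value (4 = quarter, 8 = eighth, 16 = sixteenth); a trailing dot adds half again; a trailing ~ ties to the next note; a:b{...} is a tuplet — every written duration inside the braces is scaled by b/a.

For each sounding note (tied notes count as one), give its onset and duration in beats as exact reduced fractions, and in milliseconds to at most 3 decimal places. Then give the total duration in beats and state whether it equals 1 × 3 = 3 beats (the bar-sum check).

1) 0.0ms=0b +1406.25ms=3/2b
2) 1406.25ms=3/2b +1406.25ms=3/2b
Σ=3b of 3 (64bpm 3/4) — PASS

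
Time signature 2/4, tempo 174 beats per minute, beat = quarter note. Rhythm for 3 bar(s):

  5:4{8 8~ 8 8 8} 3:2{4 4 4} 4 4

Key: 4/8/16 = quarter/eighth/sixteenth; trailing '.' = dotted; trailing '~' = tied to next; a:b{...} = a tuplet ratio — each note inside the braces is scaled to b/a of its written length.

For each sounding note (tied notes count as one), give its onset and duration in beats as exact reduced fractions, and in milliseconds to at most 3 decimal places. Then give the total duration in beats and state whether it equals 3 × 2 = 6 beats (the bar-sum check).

1) 0.0ms=0b +137.931ms=2/5b
2) 137.931ms=2/5b +275.862ms=4/5b
3) 413.793ms=6/5b +137.931ms=2/5b
4) 551.724ms=8/5b +137.931ms=2/5b
5) 689.655ms=2b +229.885ms=2/3b
6) 919.54ms=8/3b +229.885ms=2/3b
7) 1149.425ms=10/3b +229.885ms=2/3b
8) 1379.31ms=4b +344.828ms=1b
9) 1724.138ms=5b +344.828ms=1b
Σ=6b of 6 (174bpm 2/4) — PASS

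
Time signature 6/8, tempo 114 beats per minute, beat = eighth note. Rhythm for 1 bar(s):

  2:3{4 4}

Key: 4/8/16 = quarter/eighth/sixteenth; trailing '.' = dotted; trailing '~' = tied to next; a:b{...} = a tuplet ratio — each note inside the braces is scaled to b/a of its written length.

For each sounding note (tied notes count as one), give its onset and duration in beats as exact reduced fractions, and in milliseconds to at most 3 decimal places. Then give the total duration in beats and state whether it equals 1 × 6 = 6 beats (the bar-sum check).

1) 0.0ms=0b +1578.947ms=3b
2) 1578.947ms=3b +1578.947ms=3b
Σ=6b of 6 (114bpm 6/8) — PASS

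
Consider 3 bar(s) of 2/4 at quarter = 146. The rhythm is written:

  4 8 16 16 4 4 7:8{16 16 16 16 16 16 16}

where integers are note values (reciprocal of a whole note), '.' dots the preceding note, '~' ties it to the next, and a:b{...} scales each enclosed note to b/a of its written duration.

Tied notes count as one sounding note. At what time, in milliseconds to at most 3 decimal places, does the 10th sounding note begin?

note 10 onset = 34/7b = 1996.086ms

1. 0.0ms @ 0 + 410.959ms (1)
2. 410.959ms @ 1 + 205.479ms (1/2)
3. 616.438ms @ 3/2 + 102.74ms (1/4)
4. 719.178ms @ 7/4 + 102.74ms (1/4)
5. 821.918ms @ 2 + 410.959ms (1)
6. 1232.877ms @ 3 + 410.959ms (1)
7. 1643.836ms @ 4 + 117.417ms (2/7)
8. 1761.252ms @ 30/7 + 117.417ms (2/7)
9. 1878.669ms @ 32/7 + 117.417ms (2/7)
10. 1996.086ms @ 34/7 + 117.417ms (2/7)
11. 2113.503ms @ 36/7 + 117.417ms (2/7)
12. 2230.92ms @ 38/7 + 117.417ms (2/7)
13. 2348.337ms @ 40/7 + 117.417ms (2/7)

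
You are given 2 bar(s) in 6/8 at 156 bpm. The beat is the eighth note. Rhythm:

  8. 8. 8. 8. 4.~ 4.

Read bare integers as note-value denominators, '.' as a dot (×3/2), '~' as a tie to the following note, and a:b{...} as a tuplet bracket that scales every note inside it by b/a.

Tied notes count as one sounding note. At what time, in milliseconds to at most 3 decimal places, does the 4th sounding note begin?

note 4 onset = 9/2b = 1730.769ms

1. 0.0ms @ 0 + 576.923ms (3/2)
2. 576.923ms @ 3/2 + 576.923ms (3/2)
3. 1153.846ms @ 3 + 576.923ms (3/2)
4. 1730.769ms @ 9/2 + 576.923ms (3/2)
5. 2307.692ms @ 6 + 2307.692ms (6)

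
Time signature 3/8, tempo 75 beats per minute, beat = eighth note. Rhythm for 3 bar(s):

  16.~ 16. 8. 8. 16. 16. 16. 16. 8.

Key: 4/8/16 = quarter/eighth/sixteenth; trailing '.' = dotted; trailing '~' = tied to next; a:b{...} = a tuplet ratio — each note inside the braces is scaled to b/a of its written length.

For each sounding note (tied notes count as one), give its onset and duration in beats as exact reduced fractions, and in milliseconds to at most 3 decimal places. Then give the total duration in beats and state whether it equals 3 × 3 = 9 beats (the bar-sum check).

1) 0.0ms=0b +1200.0ms=3/2b
2) 1200.0ms=3/2b +1200.0ms=3/2b
3) 2400.0ms=3b +1200.0ms=3/2b
4) 3600.0ms=9/2b +600.0ms=3/4b
5) 4200.0ms=21/4b +600.0ms=3/4b
6) 4800.0ms=6b +600.0ms=3/4b
7) 5400.0ms=27/4b +600.0ms=3/4b
8) 6000.0ms=15/2b +1200.0ms=3/2b
Σ=9b of 9 (75bpm 3/8) — PASS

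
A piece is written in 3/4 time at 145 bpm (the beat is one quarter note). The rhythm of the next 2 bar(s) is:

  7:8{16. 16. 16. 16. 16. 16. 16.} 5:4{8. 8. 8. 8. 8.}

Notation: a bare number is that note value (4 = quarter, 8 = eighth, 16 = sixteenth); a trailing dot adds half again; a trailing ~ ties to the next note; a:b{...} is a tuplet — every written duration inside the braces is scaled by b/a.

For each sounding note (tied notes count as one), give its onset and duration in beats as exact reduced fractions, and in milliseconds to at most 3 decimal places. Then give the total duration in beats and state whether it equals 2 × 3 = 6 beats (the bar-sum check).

1) 0.0ms=0b +177.34ms=3/7b
2) 177.34ms=3/7b +177.34ms=3/7b
3) 354.68ms=6/7b +177.34ms=3/7b
4) 532.02ms=9/7b +177.34ms=3/7b
5) 709.36ms=12/7b +177.34ms=3/7b
6) 886.7ms=15/7b +177.34ms=3/7b
7) 1064.039ms=18/7b +177.34ms=3/7b
8) 1241.379ms=3b +248.276ms=3/5b
9) 1489.655ms=18/5b +248.276ms=3/5b
10) 1737.931ms=21/5b +248.276ms=3/5b
11) 1986.207ms=24/5b +248.276ms=3/5b
12) 2234.483ms=27/5b +248.276ms=3/5b
Σ=6b of 6 (145bpm 3/4) — PASS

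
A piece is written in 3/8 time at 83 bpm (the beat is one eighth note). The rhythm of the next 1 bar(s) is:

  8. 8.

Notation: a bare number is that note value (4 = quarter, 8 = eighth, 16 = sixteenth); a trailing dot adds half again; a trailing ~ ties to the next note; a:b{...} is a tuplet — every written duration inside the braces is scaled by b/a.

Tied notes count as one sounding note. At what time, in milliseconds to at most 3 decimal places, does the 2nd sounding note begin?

1. 0.0ms @ 0 + 1084.337ms (3/2)
2. 1084.337ms @ 3/2 + 1084.337ms (3/2)

note 2 onset = 3/2b = 1084.337ms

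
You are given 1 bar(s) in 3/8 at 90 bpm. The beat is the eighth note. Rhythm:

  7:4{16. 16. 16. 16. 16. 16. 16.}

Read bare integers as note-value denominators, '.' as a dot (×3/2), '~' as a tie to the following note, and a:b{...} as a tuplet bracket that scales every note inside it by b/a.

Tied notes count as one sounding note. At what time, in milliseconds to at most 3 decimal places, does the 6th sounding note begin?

note 6 onset = 15/7b = 1428.571ms

1. 0.0ms @ 0 + 285.714ms (3/7)
2. 285.714ms @ 3/7 + 285.714ms (3/7)
3. 571.429ms @ 6/7 + 285.714ms (3/7)
4. 857.143ms @ 9/7 + 285.714ms (3/7)
5. 1142.857ms @ 12/7 + 285.714ms (3/7)
6. 1428.571ms @ 15/7 + 285.714ms (3/7)
7. 1714.286ms @ 18/7 + 285.714ms (3/7)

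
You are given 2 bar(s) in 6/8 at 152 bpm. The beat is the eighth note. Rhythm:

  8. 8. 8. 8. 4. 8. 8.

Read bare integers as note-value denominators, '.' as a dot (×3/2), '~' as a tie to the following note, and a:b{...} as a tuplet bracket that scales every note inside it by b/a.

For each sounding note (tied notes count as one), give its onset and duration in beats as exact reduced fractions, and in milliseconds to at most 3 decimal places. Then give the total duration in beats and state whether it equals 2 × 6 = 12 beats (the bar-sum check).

1) 0.0ms=0b +592.105ms=3/2b
2) 592.105ms=3/2b +592.105ms=3/2b
3) 1184.211ms=3b +592.105ms=3/2b
4) 1776.316ms=9/2b +592.105ms=3/2b
5) 2368.421ms=6b +1184.211ms=3b
6) 3552.632ms=9b +592.105ms=3/2b
7) 4144.737ms=21/2b +592.105ms=3/2b
Σ=12b of 12 (152bpm 6/8) — PASS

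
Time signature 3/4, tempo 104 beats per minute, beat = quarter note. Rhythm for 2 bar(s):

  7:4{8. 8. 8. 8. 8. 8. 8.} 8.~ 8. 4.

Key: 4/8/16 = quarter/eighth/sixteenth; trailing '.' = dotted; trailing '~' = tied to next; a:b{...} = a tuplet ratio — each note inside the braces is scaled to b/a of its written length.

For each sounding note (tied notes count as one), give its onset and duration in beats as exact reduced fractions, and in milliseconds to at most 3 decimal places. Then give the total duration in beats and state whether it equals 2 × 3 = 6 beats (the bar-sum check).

1) 0.0ms=0b +247.253ms=3/7b
2) 247.253ms=3/7b +247.253ms=3/7b
3) 494.505ms=6/7b +247.253ms=3/7b
4) 741.758ms=9/7b +247.253ms=3/7b
5) 989.011ms=12/7b +247.253ms=3/7b
6) 1236.264ms=15/7b +247.253ms=3/7b
7) 1483.516ms=18/7b +247.253ms=3/7b
8) 1730.769ms=3b +865.385ms=3/2b
9) 2596.154ms=9/2b +865.385ms=3/2b
Σ=6b of 6 (104bpm 3/4) — PASS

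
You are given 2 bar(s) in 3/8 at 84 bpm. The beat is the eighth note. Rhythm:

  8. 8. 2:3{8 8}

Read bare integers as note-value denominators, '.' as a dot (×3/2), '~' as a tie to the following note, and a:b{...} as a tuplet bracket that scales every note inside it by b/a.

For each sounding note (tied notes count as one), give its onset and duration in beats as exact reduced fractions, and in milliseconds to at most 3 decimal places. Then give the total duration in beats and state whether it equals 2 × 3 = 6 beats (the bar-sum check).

1) 0.0ms=0b +1071.429ms=3/2b
2) 1071.429ms=3/2b +1071.429ms=3/2b
3) 2142.857ms=3b +1071.429ms=3/2b
4) 3214.286ms=9/2b +1071.429ms=3/2b
Σ=6b of 6 (84bpm 3/8) — PASS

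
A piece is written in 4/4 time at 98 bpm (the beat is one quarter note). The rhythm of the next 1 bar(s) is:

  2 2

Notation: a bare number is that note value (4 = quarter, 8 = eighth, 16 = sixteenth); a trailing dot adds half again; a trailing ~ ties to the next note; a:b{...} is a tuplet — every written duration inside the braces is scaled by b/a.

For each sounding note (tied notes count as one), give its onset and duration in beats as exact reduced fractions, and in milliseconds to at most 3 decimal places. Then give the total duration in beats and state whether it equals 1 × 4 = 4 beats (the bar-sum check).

1) 0.0ms=0b +1224.49ms=2b
2) 1224.49ms=2b +1224.49ms=2b
Σ=4b of 4 (98bpm 4/4) — PASS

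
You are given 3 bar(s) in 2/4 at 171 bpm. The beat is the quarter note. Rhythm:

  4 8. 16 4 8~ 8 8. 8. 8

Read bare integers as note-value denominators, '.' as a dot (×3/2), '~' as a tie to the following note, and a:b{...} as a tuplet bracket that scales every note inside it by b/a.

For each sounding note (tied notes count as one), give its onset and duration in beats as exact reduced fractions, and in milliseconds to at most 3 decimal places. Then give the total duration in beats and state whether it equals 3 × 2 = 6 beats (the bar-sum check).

1) 0.0ms=0b +350.877ms=1b
2) 350.877ms=1b +263.158ms=3/4b
3) 614.035ms=7/4b +87.719ms=1/4b
4) 701.754ms=2b +350.877ms=1b
5) 1052.632ms=3b +350.877ms=1b
6) 1403.509ms=4b +263.158ms=3/4b
7) 1666.667ms=19/4b +263.158ms=3/4b
8) 1929.825ms=11/2b +175.439ms=1/2b
Σ=6b of 6 (171bpm 2/4) — PASS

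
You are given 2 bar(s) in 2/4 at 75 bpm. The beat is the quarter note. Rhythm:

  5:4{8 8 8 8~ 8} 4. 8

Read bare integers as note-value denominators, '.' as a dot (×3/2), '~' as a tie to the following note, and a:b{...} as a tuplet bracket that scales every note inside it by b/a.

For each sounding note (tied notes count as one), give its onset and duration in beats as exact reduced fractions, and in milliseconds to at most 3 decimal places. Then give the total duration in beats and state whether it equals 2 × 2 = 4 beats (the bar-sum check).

1) 0.0ms=0b +320.0ms=2/5b
2) 320.0ms=2/5b +320.0ms=2/5b
3) 640.0ms=4/5b +320.0ms=2/5b
4) 960.0ms=6/5b +640.0ms=4/5b
5) 1600.0ms=2b +1200.0ms=3/2b
6) 2800.0ms=7/2b +400.0ms=1/2b
Σ=4b of 4 (75bpm 2/4) — PASS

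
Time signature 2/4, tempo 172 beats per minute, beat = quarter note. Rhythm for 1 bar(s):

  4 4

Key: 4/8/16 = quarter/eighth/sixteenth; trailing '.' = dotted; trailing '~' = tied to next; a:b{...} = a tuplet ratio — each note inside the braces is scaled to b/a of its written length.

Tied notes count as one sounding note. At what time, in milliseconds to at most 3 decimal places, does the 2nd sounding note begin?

note 2 onset = 1b = 348.837ms

1. 0.0ms @ 0 + 348.837ms (1)
2. 348.837ms @ 1 + 348.837ms (1)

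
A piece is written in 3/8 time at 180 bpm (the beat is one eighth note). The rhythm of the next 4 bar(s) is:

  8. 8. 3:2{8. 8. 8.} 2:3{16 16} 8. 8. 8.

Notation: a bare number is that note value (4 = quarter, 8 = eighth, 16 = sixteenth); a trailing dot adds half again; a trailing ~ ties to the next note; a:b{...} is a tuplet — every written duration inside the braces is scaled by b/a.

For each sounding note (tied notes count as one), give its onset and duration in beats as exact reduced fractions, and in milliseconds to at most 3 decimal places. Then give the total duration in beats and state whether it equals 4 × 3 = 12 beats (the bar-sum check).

1) 0.0ms=0b +500.0ms=3/2b
2) 500.0ms=3/2b +500.0ms=3/2b
3) 1000.0ms=3b +333.333ms=1b
4) 1333.333ms=4b +333.333ms=1b
5) 1666.667ms=5b +333.333ms=1b
6) 2000.0ms=6b +250.0ms=3/4b
7) 2250.0ms=27/4b +250.0ms=3/4b
8) 2500.0ms=15/2b +500.0ms=3/2b
9) 3000.0ms=9b +500.0ms=3/2b
10) 3500.0ms=21/2b +500.0ms=3/2b
Σ=12b of 12 (180bpm 3/8) — PASS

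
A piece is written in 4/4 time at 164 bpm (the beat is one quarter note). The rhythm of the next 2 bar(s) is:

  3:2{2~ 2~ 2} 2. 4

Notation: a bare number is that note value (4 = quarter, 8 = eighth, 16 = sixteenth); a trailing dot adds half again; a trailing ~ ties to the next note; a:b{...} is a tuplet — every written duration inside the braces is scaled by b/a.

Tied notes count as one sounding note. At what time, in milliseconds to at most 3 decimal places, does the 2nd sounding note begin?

1. 0.0ms @ 0 + 1463.415ms (4)
2. 1463.415ms @ 4 + 1097.561ms (3)
3. 2560.976ms @ 7 + 365.854ms (1)

note 2 onset = 4b = 1463.415ms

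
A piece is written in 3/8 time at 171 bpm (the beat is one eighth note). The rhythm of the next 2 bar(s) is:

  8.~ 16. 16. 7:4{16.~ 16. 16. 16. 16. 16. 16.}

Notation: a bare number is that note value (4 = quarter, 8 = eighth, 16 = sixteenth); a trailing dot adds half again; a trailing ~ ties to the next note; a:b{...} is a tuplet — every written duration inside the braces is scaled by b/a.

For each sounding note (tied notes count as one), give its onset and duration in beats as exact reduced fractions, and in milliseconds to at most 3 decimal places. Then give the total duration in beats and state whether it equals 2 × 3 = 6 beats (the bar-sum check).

1) 0.0ms=0b +789.474ms=9/4b
2) 789.474ms=9/4b +263.158ms=3/4b
3) 1052.632ms=3b +300.752ms=6/7b
4) 1353.383ms=27/7b +150.376ms=3/7b
5) 1503.759ms=30/7b +150.376ms=3/7b
6) 1654.135ms=33/7b +150.376ms=3/7b
7) 1804.511ms=36/7b +150.376ms=3/7b
8) 1954.887ms=39/7b +150.376ms=3/7b
Σ=6b of 6 (171bpm 3/8) — PASS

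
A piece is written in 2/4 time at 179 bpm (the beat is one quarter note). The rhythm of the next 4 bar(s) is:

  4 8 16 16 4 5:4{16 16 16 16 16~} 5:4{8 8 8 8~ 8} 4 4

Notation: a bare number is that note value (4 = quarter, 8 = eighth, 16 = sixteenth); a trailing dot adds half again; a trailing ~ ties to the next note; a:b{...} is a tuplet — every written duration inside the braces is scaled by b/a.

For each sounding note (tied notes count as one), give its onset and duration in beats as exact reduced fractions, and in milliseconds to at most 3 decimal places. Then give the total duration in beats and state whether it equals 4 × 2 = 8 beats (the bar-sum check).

1) 0.0ms=0b +335.196ms=1b
2) 335.196ms=1b +167.598ms=1/2b
3) 502.793ms=3/2b +83.799ms=1/4b
4) 586.592ms=7/4b +83.799ms=1/4b
5) 670.391ms=2b +335.196ms=1b
6) 1005.587ms=3b +67.039ms=1/5b
7) 1072.626ms=16/5b +67.039ms=1/5b
8) 1139.665ms=17/5b +67.039ms=1/5b
9) 1206.704ms=18/5b +67.039ms=1/5b
10) 1273.743ms=19/5b +201.117ms=3/5b
11) 1474.86ms=22/5b +134.078ms=2/5b
12) 1608.939ms=24/5b +134.078ms=2/5b
13) 1743.017ms=26/5b +268.156ms=4/5b
14) 2011.173ms=6b +335.196ms=1b
15) 2346.369ms=7b +335.196ms=1b
Σ=8b of 8 (179bpm 2/4) — PASS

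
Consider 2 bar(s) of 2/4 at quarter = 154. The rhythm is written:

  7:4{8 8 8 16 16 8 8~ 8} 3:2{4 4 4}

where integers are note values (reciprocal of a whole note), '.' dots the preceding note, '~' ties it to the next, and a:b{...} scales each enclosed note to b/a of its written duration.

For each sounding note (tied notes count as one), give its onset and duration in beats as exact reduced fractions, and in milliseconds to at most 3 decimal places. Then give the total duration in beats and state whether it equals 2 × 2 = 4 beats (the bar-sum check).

1) 0.0ms=0b +111.317ms=2/7b
2) 111.317ms=2/7b +111.317ms=2/7b
3) 222.635ms=4/7b +111.317ms=2/7b
4) 333.952ms=6/7b +55.659ms=1/7b
5) 389.61ms=1b +55.659ms=1/7b
6) 445.269ms=8/7b +111.317ms=2/7b
7) 556.586ms=10/7b +222.635ms=4/7b
8) 779.221ms=2b +259.74ms=2/3b
9) 1038.961ms=8/3b +259.74ms=2/3b
10) 1298.701ms=10/3b +259.74ms=2/3b
Σ=4b of 4 (154bpm 2/4) — PASS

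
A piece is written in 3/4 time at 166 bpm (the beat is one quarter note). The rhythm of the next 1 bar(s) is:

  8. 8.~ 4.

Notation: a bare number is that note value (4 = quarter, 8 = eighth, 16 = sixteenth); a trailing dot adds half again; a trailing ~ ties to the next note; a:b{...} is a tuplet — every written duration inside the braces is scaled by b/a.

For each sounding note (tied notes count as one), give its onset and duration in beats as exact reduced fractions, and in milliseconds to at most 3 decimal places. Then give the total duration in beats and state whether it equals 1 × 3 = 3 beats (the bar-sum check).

1) 0.0ms=0b +271.084ms=3/4b
2) 271.084ms=3/4b +813.253ms=9/4b
Σ=3b of 3 (166bpm 3/4) — PASS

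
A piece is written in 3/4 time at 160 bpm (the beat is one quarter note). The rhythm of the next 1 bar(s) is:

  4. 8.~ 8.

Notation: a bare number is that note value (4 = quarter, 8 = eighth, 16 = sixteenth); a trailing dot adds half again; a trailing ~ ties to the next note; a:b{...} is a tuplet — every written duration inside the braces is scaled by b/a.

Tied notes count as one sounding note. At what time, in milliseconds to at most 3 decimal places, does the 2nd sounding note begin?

1. 0.0ms @ 0 + 562.5ms (3/2)
2. 562.5ms @ 3/2 + 562.5ms (3/2)

note 2 onset = 3/2b = 562.5ms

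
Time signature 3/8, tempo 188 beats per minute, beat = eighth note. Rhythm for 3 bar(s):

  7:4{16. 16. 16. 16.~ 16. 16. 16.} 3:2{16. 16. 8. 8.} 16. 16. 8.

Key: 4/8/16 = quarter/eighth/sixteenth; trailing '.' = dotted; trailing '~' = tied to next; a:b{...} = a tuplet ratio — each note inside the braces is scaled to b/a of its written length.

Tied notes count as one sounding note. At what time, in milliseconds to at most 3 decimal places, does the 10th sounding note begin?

1. 0.0ms @ 0 + 136.778ms (3/7)
2. 136.778ms @ 3/7 + 136.778ms (3/7)
3. 273.556ms @ 6/7 + 136.778ms (3/7)
4. 410.334ms @ 9/7 + 273.556ms (6/7)
5. 683.891ms @ 15/7 + 136.778ms (3/7)
6. 820.669ms @ 18/7 + 136.778ms (3/7)
7. 957.447ms @ 3 + 159.574ms (1/2)
8. 1117.021ms @ 7/2 + 159.574ms (1/2)
9. 1276.596ms @ 4 + 319.149ms (1)
10. 1595.745ms @ 5 + 319.149ms (1)
11. 1914.894ms @ 6 + 239.362ms (3/4)
12. 2154.255ms @ 27/4 + 239.362ms (3/4)
13. 2393.617ms @ 15/2 + 478.723ms (3/2)

note 10 onset = 5b = 1595.745ms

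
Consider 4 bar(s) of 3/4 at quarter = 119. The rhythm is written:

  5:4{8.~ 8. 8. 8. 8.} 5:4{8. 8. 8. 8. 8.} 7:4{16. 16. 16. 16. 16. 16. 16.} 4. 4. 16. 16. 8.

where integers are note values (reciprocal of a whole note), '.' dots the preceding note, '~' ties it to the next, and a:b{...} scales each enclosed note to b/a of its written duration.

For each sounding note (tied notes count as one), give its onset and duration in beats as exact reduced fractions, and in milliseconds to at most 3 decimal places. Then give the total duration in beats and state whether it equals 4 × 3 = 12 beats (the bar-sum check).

1) 0.0ms=0b +605.042ms=6/5b
2) 605.042ms=6/5b +302.521ms=3/5b
3) 907.563ms=9/5b +302.521ms=3/5b
4) 1210.084ms=12/5b +302.521ms=3/5b
5) 1512.605ms=3b +302.521ms=3/5b
6) 1815.126ms=18/5b +302.521ms=3/5b
7) 2117.647ms=21/5b +302.521ms=3/5b
8) 2420.168ms=24/5b +302.521ms=3/5b
9) 2722.689ms=27/5b +302.521ms=3/5b
10) 3025.21ms=6b +108.043ms=3/14b
11) 3133.253ms=87/14b +108.043ms=3/14b
12) 3241.297ms=45/7b +108.043ms=3/14b
13) 3349.34ms=93/14b +108.043ms=3/14b
14) 3457.383ms=48/7b +108.043ms=3/14b
15) 3565.426ms=99/14b +108.043ms=3/14b
16) 3673.469ms=51/7b +108.043ms=3/14b
17) 3781.513ms=15/2b +756.303ms=3/2b
18) 4537.815ms=9b +756.303ms=3/2b
19) 5294.118ms=21/2b +189.076ms=3/8b
20) 5483.193ms=87/8b +189.076ms=3/8b
21) 5672.269ms=45/4b +378.151ms=3/4b
Σ=12b of 12 (119bpm 3/4) — PASS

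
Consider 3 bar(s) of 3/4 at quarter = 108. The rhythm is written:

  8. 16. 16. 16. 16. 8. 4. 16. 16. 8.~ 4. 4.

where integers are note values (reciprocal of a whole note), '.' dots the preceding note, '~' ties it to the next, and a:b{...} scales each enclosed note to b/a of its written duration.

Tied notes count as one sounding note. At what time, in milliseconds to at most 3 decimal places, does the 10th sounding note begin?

1. 0.0ms @ 0 + 416.667ms (3/4)
2. 416.667ms @ 3/4 + 208.333ms (3/8)
3. 625.0ms @ 9/8 + 208.333ms (3/8)
4. 833.333ms @ 3/2 + 208.333ms (3/8)
5. 1041.667ms @ 15/8 + 208.333ms (3/8)
6. 1250.0ms @ 9/4 + 416.667ms (3/4)
7. 1666.667ms @ 3 + 833.333ms (3/2)
8. 2500.0ms @ 9/2 + 208.333ms (3/8)
9. 2708.333ms @ 39/8 + 208.333ms (3/8)
10. 2916.667ms @ 21/4 + 1250.0ms (9/4)
11. 4166.667ms @ 15/2 + 833.333ms (3/2)

note 10 onset = 21/4b = 2916.667ms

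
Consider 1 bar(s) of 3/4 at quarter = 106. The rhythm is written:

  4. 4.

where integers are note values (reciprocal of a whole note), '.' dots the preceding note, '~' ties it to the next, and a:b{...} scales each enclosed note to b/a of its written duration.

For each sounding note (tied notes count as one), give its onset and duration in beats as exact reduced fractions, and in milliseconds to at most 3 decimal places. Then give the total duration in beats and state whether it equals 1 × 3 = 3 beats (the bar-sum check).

1) 0.0ms=0b +849.057ms=3/2b
2) 849.057ms=3/2b +849.057ms=3/2b
Σ=3b of 3 (106bpm 3/4) — PASS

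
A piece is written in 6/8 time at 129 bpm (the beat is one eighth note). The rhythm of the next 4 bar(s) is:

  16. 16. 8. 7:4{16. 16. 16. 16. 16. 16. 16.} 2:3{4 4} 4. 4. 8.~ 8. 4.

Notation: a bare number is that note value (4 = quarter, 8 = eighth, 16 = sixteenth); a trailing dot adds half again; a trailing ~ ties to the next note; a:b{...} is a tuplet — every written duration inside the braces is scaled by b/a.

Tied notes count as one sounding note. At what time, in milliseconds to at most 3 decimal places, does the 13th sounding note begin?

note 13 onset = 12b = 5581.395ms

1. 0.0ms @ 0 + 348.837ms (3/4)
2. 348.837ms @ 3/4 + 348.837ms (3/4)
3. 697.674ms @ 3/2 + 697.674ms (3/2)
4. 1395.349ms @ 3 + 199.336ms (3/7)
5. 1594.684ms @ 24/7 + 199.336ms (3/7)
6. 1794.02ms @ 27/7 + 199.336ms (3/7)
7. 1993.355ms @ 30/7 + 199.336ms (3/7)
8. 2192.691ms @ 33/7 + 199.336ms (3/7)
9. 2392.027ms @ 36/7 + 199.336ms (3/7)
10. 2591.362ms @ 39/7 + 199.336ms (3/7)
11. 2790.698ms @ 6 + 1395.349ms (3)
12. 4186.047ms @ 9 + 1395.349ms (3)
13. 5581.395ms @ 12 + 1395.349ms (3)
14. 6976.744ms @ 15 + 1395.349ms (3)
15. 8372.093ms @ 18 + 1395.349ms (3)
16. 9767.442ms @ 21 + 1395.349ms (3)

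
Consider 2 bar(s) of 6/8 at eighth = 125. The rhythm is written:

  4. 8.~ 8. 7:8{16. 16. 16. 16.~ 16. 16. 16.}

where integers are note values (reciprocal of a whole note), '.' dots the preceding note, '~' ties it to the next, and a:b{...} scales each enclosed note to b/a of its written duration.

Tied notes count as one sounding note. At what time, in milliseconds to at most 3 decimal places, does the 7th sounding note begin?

note 7 onset = 72/7b = 4937.143ms

1. 0.0ms @ 0 + 1440.0ms (3)
2. 1440.0ms @ 3 + 1440.0ms (3)
3. 2880.0ms @ 6 + 411.429ms (6/7)
4. 3291.429ms @ 48/7 + 411.429ms (6/7)
5. 3702.857ms @ 54/7 + 411.429ms (6/7)
6. 4114.286ms @ 60/7 + 822.857ms (12/7)
7. 4937.143ms @ 72/7 + 411.429ms (6/7)
8. 5348.571ms @ 78/7 + 411.429ms (6/7)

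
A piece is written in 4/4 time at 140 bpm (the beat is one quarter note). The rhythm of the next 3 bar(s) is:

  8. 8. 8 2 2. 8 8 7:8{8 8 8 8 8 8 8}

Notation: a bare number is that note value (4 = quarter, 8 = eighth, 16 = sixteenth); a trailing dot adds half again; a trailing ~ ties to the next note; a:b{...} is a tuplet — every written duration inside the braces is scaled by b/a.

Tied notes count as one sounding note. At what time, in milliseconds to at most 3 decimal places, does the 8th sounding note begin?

note 8 onset = 8b = 3428.571ms

1. 0.0ms @ 0 + 321.429ms (3/4)
2. 321.429ms @ 3/4 + 321.429ms (3/4)
3. 642.857ms @ 3/2 + 214.286ms (1/2)
4. 857.143ms @ 2 + 857.143ms (2)
5. 1714.286ms @ 4 + 1285.714ms (3)
6. 3000.0ms @ 7 + 214.286ms (1/2)
7. 3214.286ms @ 15/2 + 214.286ms (1/2)
8. 3428.571ms @ 8 + 244.898ms (4/7)
9. 3673.469ms @ 60/7 + 244.898ms (4/7)
10. 3918.367ms @ 64/7 + 244.898ms (4/7)
11. 4163.265ms @ 68/7 + 244.898ms (4/7)
12. 4408.163ms @ 72/7 + 244.898ms (4/7)
13. 4653.061ms @ 76/7 + 244.898ms (4/7)
14. 4897.959ms @ 80/7 + 244.898ms (4/7)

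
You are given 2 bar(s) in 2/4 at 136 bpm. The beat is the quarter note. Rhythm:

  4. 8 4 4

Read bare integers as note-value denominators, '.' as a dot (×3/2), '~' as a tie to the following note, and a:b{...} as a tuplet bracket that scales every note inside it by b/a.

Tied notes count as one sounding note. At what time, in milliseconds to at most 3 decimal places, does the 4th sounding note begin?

note 4 onset = 3b = 1323.529ms

1. 0.0ms @ 0 + 661.765ms (3/2)
2. 661.765ms @ 3/2 + 220.588ms (1/2)
3. 882.353ms @ 2 + 441.176ms (1)
4. 1323.529ms @ 3 + 441.176ms (1)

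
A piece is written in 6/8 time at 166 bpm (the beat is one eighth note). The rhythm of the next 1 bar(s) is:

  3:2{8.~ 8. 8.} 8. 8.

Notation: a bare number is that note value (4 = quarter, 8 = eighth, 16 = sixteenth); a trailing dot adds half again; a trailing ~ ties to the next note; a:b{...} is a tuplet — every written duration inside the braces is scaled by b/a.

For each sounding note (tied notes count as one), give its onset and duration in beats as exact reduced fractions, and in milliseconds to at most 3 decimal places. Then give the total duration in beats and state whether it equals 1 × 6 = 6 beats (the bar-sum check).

1) 0.0ms=0b +722.892ms=2b
2) 722.892ms=2b +361.446ms=1b
3) 1084.337ms=3b +542.169ms=3/2b
4) 1626.506ms=9/2b +542.169ms=3/2b
Σ=6b of 6 (166bpm 6/8) — PASS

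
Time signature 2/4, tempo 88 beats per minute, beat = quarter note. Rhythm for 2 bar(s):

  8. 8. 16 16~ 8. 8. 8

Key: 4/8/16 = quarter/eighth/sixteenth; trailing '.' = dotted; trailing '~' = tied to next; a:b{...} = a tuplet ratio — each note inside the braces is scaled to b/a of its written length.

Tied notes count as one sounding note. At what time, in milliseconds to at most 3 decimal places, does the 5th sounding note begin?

1. 0.0ms @ 0 + 511.364ms (3/4)
2. 511.364ms @ 3/4 + 511.364ms (3/4)
3. 1022.727ms @ 3/2 + 170.455ms (1/4)
4. 1193.182ms @ 7/4 + 681.818ms (1)
5. 1875.0ms @ 11/4 + 511.364ms (3/4)
6. 2386.364ms @ 7/2 + 340.909ms (1/2)

note 5 onset = 11/4b = 1875.0ms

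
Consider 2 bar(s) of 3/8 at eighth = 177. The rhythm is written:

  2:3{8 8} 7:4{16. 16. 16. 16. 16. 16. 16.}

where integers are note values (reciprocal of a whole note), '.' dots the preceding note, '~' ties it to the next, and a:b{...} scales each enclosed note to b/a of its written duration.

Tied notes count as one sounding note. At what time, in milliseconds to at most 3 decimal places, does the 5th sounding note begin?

1. 0.0ms @ 0 + 508.475ms (3/2)
2. 508.475ms @ 3/2 + 508.475ms (3/2)
3. 1016.949ms @ 3 + 145.278ms (3/7)
4. 1162.228ms @ 24/7 + 145.278ms (3/7)
5. 1307.506ms @ 27/7 + 145.278ms (3/7)
6. 1452.785ms @ 30/7 + 145.278ms (3/7)
7. 1598.063ms @ 33/7 + 145.278ms (3/7)
8. 1743.341ms @ 36/7 + 145.278ms (3/7)
9. 1888.62ms @ 39/7 + 145.278ms (3/7)

note 5 onset = 27/7b = 1307.506ms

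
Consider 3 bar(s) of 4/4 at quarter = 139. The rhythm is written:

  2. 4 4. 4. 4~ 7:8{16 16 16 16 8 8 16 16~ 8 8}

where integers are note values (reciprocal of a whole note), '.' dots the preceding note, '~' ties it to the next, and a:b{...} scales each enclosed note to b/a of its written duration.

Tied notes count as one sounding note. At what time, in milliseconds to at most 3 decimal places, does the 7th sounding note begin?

1. 0.0ms @ 0 + 1294.964ms (3)
2. 1294.964ms @ 3 + 431.655ms (1)
3. 1726.619ms @ 4 + 647.482ms (3/2)
4. 2374.101ms @ 11/2 + 647.482ms (3/2)
5. 3021.583ms @ 7 + 554.985ms (9/7)
6. 3576.567ms @ 58/7 + 123.33ms (2/7)
7. 3699.897ms @ 60/7 + 123.33ms (2/7)
8. 3823.227ms @ 62/7 + 123.33ms (2/7)
9. 3946.557ms @ 64/7 + 246.66ms (4/7)
10. 4193.217ms @ 68/7 + 246.66ms (4/7)
11. 4439.877ms @ 72/7 + 123.33ms (2/7)
12. 4563.207ms @ 74/7 + 369.99ms (6/7)
13. 4933.196ms @ 80/7 + 246.66ms (4/7)

note 7 onset = 60/7b = 3699.897ms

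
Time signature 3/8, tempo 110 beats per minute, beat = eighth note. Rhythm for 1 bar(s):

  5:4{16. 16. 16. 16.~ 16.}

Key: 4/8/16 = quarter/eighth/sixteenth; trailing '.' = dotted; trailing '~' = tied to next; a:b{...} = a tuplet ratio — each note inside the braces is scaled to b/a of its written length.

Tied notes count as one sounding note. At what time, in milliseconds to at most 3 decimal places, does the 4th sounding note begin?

1. 0.0ms @ 0 + 327.273ms (3/5)
2. 327.273ms @ 3/5 + 327.273ms (3/5)
3. 654.545ms @ 6/5 + 327.273ms (3/5)
4. 981.818ms @ 9/5 + 654.545ms (6/5)

note 4 onset = 9/5b = 981.818ms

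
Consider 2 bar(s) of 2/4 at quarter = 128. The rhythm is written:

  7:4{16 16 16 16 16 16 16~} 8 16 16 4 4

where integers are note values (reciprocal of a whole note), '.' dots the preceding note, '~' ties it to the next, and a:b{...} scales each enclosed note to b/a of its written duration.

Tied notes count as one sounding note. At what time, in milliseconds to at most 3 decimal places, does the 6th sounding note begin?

1. 0.0ms @ 0 + 66.964ms (1/7)
2. 66.964ms @ 1/7 + 66.964ms (1/7)
3. 133.929ms @ 2/7 + 66.964ms (1/7)
4. 200.893ms @ 3/7 + 66.964ms (1/7)
5. 267.857ms @ 4/7 + 66.964ms (1/7)
6. 334.821ms @ 5/7 + 66.964ms (1/7)
7. 401.786ms @ 6/7 + 301.339ms (9/14)
8. 703.125ms @ 3/2 + 117.188ms (1/4)
9. 820.312ms @ 7/4 + 117.188ms (1/4)
10. 937.5ms @ 2 + 468.75ms (1)
11. 1406.25ms @ 3 + 468.75ms (1)

note 6 onset = 5/7b = 334.821ms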